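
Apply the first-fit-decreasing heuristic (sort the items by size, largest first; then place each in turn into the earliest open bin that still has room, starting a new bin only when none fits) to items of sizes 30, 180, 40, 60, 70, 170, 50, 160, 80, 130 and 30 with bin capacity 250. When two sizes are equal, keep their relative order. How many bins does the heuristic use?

Sorted descending: 180, 170, 160, 130, 80, 70, 60, 50, 40, 30, 30.
  180 → bin 1 (new)  [load 180/250]
  170 → bin 2 (new)  [load 170/250]
  160 → bin 3 (new)  [load 160/250]
  130 → bin 4 (new)  [load 130/250]
  80 → bin 2  [load 250/250]
  70 → bin 1  [load 250/250]
  60 → bin 3  [load 220/250]
  50 → bin 4  [load 180/250]
  40 → bin 4  [load 220/250]
  30 → bin 3  [load 250/250]
  30 → bin 4  [load 250/250]
4 bins opened.

4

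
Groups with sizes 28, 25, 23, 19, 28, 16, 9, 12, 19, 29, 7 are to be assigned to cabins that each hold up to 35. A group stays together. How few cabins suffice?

Total = 29 + 28 + 28 + 25 + 23 + 19 + 19 + 16 + 12 + 9 + 7 = 215.
Lower bound: ⌈215/35⌉ = 7 cabins.
A packing using 7 cabins:
  cabin 1: 29 = 29
  cabin 2: 28 + 7 = 35
  cabin 3: 28 = 28
  cabin 4: 25 + 9 = 34
  cabin 5: 23 + 12 = 35
  cabin 6: 19 + 16 = 35
  cabin 7: 19 = 19
This matches the lower bound, so 7 is optimal.

7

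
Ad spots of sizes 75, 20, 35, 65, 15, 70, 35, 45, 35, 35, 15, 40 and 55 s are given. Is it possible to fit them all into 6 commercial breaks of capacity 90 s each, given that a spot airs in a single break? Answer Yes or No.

Total = 540 s; ⌈540/90⌉ = 6.
The bound of 6 does not rule out 6, but exhaustive search shows no assignment into 6 commercial breaks of capacity 90 s exists — the minimum is 7.

No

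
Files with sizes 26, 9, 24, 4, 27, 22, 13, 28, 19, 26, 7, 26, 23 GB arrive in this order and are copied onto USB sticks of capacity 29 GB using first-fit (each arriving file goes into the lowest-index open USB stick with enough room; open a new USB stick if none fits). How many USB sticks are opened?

10

  26 → USB stick 1 (new)  [load 26/29]
  9 → USB stick 2 (new)  [load 9/29]
  24 → USB stick 3 (new)  [load 24/29]
  4 → USB stick 2  [load 13/29]
  27 → USB stick 4 (new)  [load 27/29]
  22 → USB stick 5 (new)  [load 22/29]
  13 → USB stick 2  [load 26/29]
  28 → USB stick 6 (new)  [load 28/29]
  19 → USB stick 7 (new)  [load 19/29]
  26 → USB stick 8 (new)  [load 26/29]
  7 → USB stick 5  [load 29/29]
  26 → USB stick 9 (new)  [load 26/29]
  23 → USB stick 10 (new)  [load 23/29]
10 USB sticks opened.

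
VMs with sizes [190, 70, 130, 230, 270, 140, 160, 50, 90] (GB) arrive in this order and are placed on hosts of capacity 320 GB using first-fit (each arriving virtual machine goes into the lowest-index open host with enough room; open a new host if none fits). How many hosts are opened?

5

  190 → host 1 (new)  [load 190/320]
  70 → host 1  [load 260/320]
  130 → host 2 (new)  [load 130/320]
  230 → host 3 (new)  [load 230/320]
  270 → host 4 (new)  [load 270/320]
  140 → host 2  [load 270/320]
  160 → host 5 (new)  [load 160/320]
  50 → host 1  [load 310/320]
  90 → host 3  [load 320/320]
5 hosts opened.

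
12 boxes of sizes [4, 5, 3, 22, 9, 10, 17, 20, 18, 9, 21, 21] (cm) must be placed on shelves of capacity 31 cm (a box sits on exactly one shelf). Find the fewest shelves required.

Total = 22 + 21 + 21 + 20 + 18 + 17 + 10 + 9 + 9 + 5 + 4 + 3 = 159 cm.
Lower bound: ⌈159/31⌉ = 6 shelves.
A packing using 6 shelves:
  shelf 1: 22 + 9 = 31
  shelf 2: 21 + 10 = 31
  shelf 3: 21 + 9 = 30
  shelf 4: 20 + 5 + 4 = 29
  shelf 5: 18 + 3 = 21
  shelf 6: 17 = 17
This matches the lower bound, so 6 is optimal.

6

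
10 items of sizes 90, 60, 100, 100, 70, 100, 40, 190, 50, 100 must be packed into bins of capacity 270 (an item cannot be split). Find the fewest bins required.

Total = 190 + 100 + 100 + 100 + 100 + 90 + 70 + 60 + 50 + 40 = 900.
Lower bound: ⌈900/270⌉ = 4 bins.
A packing using 4 bins:
  bin 1: 190 + 70 = 260
  bin 2: 100 + 100 + 60 = 260
  bin 3: 100 + 100 + 50 = 250
  bin 4: 90 + 40 = 130
This matches the lower bound, so 4 is optimal.

4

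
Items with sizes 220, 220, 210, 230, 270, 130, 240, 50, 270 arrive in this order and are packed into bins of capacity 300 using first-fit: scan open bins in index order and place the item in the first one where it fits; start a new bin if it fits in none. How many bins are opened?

8

  220 → bin 1 (new)  [load 220/300]
  220 → bin 2 (new)  [load 220/300]
  210 → bin 3 (new)  [load 210/300]
  230 → bin 4 (new)  [load 230/300]
  270 → bin 5 (new)  [load 270/300]
  130 → bin 6 (new)  [load 130/300]
  240 → bin 7 (new)  [load 240/300]
  50 → bin 1  [load 270/300]
  270 → bin 8 (new)  [load 270/300]
8 bins opened.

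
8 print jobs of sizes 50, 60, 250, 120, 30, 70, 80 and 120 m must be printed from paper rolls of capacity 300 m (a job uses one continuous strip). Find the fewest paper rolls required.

Total = 250 + 120 + 120 + 80 + 70 + 60 + 50 + 30 = 780 m.
Lower bound: ⌈780/300⌉ = 3 paper rolls.
A packing using 3 paper rolls:
  roll 1: 250 + 50 = 300
  roll 2: 120 + 120 + 60 = 300
  roll 3: 80 + 70 + 30 = 180
This matches the lower bound, so 3 is optimal.

3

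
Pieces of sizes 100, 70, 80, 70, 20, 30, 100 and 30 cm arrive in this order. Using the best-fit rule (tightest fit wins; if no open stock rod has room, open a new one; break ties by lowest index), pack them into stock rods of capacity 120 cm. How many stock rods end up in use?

5

  100 → stock rod 1 (new)  [load 100/120]
  70 → stock rod 2 (new)  [load 70/120]
  80 → stock rod 3 (new)  [load 80/120]
  70 → stock rod 4 (new)  [load 70/120]
  20 → stock rod 1  [load 120/120]
  30 → stock rod 3  [load 110/120]
  100 → stock rod 5 (new)  [load 100/120]
  30 → stock rod 2  [load 100/120]
5 stock rods opened.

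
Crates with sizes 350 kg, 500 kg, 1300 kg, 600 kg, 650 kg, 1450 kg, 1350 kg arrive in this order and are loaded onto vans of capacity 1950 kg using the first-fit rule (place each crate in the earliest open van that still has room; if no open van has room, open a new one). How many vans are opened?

  350 → van 1 (new)  [load 350/1950]
  500 → van 1  [load 850/1950]
  1300 → van 2 (new)  [load 1300/1950]
  600 → van 1  [load 1450/1950]
  650 → van 2  [load 1950/1950]
  1450 → van 3 (new)  [load 1450/1950]
  1350 → van 4 (new)  [load 1350/1950]
4 vans opened.

4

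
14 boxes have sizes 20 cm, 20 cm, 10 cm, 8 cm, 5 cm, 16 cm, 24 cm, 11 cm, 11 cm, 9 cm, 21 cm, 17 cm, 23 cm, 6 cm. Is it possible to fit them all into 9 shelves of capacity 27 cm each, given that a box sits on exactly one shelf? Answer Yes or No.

A valid assignment using 9 shelves:
  shelf 1: 24 = 24
  shelf 2: 23 = 23
  shelf 3: 21 + 6 = 27
  shelf 4: 20 + 5 = 25
  shelf 5: 20 = 20
  shelf 6: 17 + 10 = 27
  shelf 7: 16 + 11 = 27
  shelf 8: 11 + 9 = 20
  shelf 9: 8 = 8
Every load is within 27 cm, so 9 shelves suffice.

Yes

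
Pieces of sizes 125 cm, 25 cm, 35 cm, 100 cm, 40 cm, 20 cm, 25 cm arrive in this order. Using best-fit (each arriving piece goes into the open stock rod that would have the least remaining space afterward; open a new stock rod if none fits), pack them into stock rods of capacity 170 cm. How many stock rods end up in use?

  125 → stock rod 1 (new)  [load 125/170]
  25 → stock rod 1  [load 150/170]
  35 → stock rod 2 (new)  [load 35/170]
  100 → stock rod 2  [load 135/170]
  40 → stock rod 3 (new)  [load 40/170]
  20 → stock rod 1  [load 170/170]
  25 → stock rod 2  [load 160/170]
3 stock rods opened.

3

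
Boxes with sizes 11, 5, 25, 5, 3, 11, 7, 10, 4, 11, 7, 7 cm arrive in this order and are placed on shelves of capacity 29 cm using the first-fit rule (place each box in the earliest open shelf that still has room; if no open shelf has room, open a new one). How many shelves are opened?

4

  11 → shelf 1 (new)  [load 11/29]
  5 → shelf 1  [load 16/29]
  25 → shelf 2 (new)  [load 25/29]
  5 → shelf 1  [load 21/29]
  3 → shelf 1  [load 24/29]
  11 → shelf 3 (new)  [load 11/29]
  7 → shelf 3  [load 18/29]
  10 → shelf 3  [load 28/29]
  4 → shelf 1  [load 28/29]
  11 → shelf 4 (new)  [load 11/29]
  7 → shelf 4  [load 18/29]
  7 → shelf 4  [load 25/29]
4 shelves opened.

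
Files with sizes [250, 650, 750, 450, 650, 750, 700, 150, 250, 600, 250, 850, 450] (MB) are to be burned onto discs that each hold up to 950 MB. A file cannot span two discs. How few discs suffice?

Total = 850 + 750 + 750 + 700 + 650 + 650 + 600 + 450 + 450 + 250 + 250 + 250 + 150 = 6750 MB.
Lower bound: ⌈6750/950⌉ = 8 discs.
A packing using 8 discs:
  disc 1: 850 = 850
  disc 2: 750 + 150 = 900
  disc 3: 750 = 750
  disc 4: 700 + 250 = 950
  disc 5: 650 + 250 = 900
  disc 6: 650 + 250 = 900
  disc 7: 600 = 600
  disc 8: 450 + 450 = 900
This matches the lower bound, so 8 is optimal.

8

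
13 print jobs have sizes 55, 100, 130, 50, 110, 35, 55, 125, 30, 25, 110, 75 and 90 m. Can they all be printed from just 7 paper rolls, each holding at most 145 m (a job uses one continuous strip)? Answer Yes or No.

Total = 990 m; ⌈990/145⌉ = 7.
The bound of 7 does not rule out 7, but exhaustive search shows no assignment into 7 paper rolls of capacity 145 m exists — the minimum is 8.

No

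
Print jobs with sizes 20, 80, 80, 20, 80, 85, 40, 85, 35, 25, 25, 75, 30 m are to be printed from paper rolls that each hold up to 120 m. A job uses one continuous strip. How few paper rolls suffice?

6

Total = 85 + 85 + 80 + 80 + 80 + 75 + 40 + 35 + 30 + 25 + 25 + 20 + 20 = 680 m.
Lower bound: ⌈680/120⌉ = 6 paper rolls.
A packing using 6 paper rolls:
  roll 1: 85 + 35 = 120
  roll 2: 85 + 30 = 115
  roll 3: 80 + 40 = 120
  roll 4: 80 + 25 = 105
  roll 5: 80 + 25 = 105
  roll 6: 75 + 20 + 20 = 115
This matches the lower bound, so 6 is optimal.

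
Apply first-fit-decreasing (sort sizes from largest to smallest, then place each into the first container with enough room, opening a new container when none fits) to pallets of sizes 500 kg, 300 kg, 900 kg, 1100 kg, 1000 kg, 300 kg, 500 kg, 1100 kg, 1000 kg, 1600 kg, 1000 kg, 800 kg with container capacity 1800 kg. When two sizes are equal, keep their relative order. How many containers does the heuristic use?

7

Sorted descending: 1600, 1100, 1100, 1000, 1000, 1000, 900, 800, 500, 500, 300, 300.
  1600 → container 1 (new)  [load 1600/1800]
  1100 → container 2 (new)  [load 1100/1800]
  1100 → container 3 (new)  [load 1100/1800]
  1000 → container 4 (new)  [load 1000/1800]
  1000 → container 5 (new)  [load 1000/1800]
  1000 → container 6 (new)  [load 1000/1800]
  900 → container 7 (new)  [load 900/1800]
  800 → container 4  [load 1800/1800]
  500 → container 2  [load 1600/1800]
  500 → container 3  [load 1600/1800]
  300 → container 5  [load 1300/1800]
  300 → container 5  [load 1600/1800]
7 containers opened.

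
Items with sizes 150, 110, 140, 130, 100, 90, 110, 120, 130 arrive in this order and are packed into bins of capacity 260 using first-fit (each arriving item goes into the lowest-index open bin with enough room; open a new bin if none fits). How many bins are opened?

  150 → bin 1 (new)  [load 150/260]
  110 → bin 1  [load 260/260]
  140 → bin 2 (new)  [load 140/260]
  130 → bin 3 (new)  [load 130/260]
  100 → bin 2  [load 240/260]
  90 → bin 3  [load 220/260]
  110 → bin 4 (new)  [load 110/260]
  120 → bin 4  [load 230/260]
  130 → bin 5 (new)  [load 130/260]
5 bins opened.

5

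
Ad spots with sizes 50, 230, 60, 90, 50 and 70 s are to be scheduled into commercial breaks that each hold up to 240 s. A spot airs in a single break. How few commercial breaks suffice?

3

Total = 230 + 90 + 70 + 60 + 50 + 50 = 550 s.
Lower bound: ⌈550/240⌉ = 3 commercial breaks.
A packing using 3 commercial breaks:
  break 1: 230 = 230
  break 2: 90 + 70 + 60 = 220
  break 3: 50 + 50 = 100
This matches the lower bound, so 3 is optimal.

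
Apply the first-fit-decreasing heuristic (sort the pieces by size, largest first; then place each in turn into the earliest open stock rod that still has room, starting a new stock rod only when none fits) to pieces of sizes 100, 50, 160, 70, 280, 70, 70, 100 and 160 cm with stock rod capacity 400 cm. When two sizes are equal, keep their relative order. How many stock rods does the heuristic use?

Sorted descending: 280, 160, 160, 100, 100, 70, 70, 70, 50.
  280 → stock rod 1 (new)  [load 280/400]
  160 → stock rod 2 (new)  [load 160/400]
  160 → stock rod 2  [load 320/400]
  100 → stock rod 1  [load 380/400]
  100 → stock rod 3 (new)  [load 100/400]
  70 → stock rod 2  [load 390/400]
  70 → stock rod 3  [load 170/400]
  70 → stock rod 3  [load 240/400]
  50 → stock rod 3  [load 290/400]
3 stock rods opened.

3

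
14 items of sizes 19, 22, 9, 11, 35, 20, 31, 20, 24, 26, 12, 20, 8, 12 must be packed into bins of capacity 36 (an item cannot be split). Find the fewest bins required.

9

Total = 35 + 31 + 26 + 24 + 22 + 20 + 20 + 20 + 19 + 12 + 12 + 11 + 9 + 8 = 269.
Lower bound: ⌈269/36⌉ = 8 bins.
Also, 9 items each exceed 18, and no two of those can share a bin, so at least 9 bins are needed.
A packing using 9 bins:
  bin 1: 35 = 35
  bin 2: 31 = 31
  bin 3: 26 + 9 = 35
  bin 4: 24 + 12 = 36
  bin 5: 22 + 12 = 34
  bin 6: 20 + 11 = 31
  bin 7: 20 + 8 = 28
  bin 8: 20 = 20
  bin 9: 19 = 19
This matches the lower bound, so 9 is optimal.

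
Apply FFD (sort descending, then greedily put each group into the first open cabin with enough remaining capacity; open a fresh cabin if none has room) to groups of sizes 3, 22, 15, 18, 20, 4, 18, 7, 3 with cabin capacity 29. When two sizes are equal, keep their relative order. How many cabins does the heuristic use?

Sorted descending: 22, 20, 18, 18, 15, 7, 4, 3, 3.
  22 → cabin 1 (new)  [load 22/29]
  20 → cabin 2 (new)  [load 20/29]
  18 → cabin 3 (new)  [load 18/29]
  18 → cabin 4 (new)  [load 18/29]
  15 → cabin 5 (new)  [load 15/29]
  7 → cabin 1  [load 29/29]
  4 → cabin 2  [load 24/29]
  3 → cabin 2  [load 27/29]
  3 → cabin 3  [load 21/29]
5 cabins opened.

5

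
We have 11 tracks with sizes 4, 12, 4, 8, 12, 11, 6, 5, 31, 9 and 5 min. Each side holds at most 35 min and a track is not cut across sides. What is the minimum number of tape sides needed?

Total = 31 + 12 + 12 + 11 + 9 + 8 + 6 + 5 + 5 + 4 + 4 = 107 min.
Lower bound: ⌈107/35⌉ = 4 tape sides.
A packing using 4 tape sides:
  side 1: 31 + 4 = 35
  side 2: 12 + 12 + 11 = 35
  side 3: 9 + 8 + 6 + 5 + 5 = 33
  side 4: 4 = 4
This matches the lower bound, so 4 is optimal.

4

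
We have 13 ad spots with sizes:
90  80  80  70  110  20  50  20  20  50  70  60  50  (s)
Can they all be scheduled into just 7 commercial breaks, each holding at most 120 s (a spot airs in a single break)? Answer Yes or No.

Yes

A valid assignment using 7 commercial breaks:
  break 1: 110 = 110
  break 2: 90 + 20 = 110
  break 3: 80 + 20 + 20 = 120
  break 4: 80 = 80
  break 5: 70 + 50 = 120
  break 6: 70 + 50 = 120
  break 7: 60 + 50 = 110
Every load is within 120 s, so 7 commercial breaks suffice.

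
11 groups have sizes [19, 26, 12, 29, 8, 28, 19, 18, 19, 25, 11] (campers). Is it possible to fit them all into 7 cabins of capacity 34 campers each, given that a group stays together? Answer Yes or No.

Total = 214 campers; ⌈214/34⌉ = 7.
8 groups each exceed half the capacity and cannot share a cabin, forcing at least 8 cabins.
At least 8 cabins are required, but only 7 are allowed.

No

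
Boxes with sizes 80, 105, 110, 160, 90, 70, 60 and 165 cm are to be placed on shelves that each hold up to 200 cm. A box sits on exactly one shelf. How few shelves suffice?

5

Total = 165 + 160 + 110 + 105 + 90 + 80 + 70 + 60 = 840 cm.
Lower bound: ⌈840/200⌉ = 5 shelves.
A packing using 5 shelves:
  shelf 1: 165 = 165
  shelf 2: 160 = 160
  shelf 3: 110 + 90 = 200
  shelf 4: 105 + 80 = 185
  shelf 5: 70 + 60 = 130
This matches the lower bound, so 5 is optimal.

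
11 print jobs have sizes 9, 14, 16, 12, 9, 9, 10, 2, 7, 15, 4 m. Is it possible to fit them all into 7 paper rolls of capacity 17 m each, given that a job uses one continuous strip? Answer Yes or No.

Total = 107 m; ⌈107/17⌉ = 7.
8 print jobs each exceed half the capacity and cannot share a roll, forcing at least 8 paper rolls.
At least 8 paper rolls are required, but only 7 are allowed.

No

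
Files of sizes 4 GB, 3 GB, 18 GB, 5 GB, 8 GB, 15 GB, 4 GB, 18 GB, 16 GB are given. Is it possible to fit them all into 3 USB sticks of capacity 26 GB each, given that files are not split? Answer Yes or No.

No

Total = 91 GB; ⌈91/26⌉ = 4.
At least 4 USB sticks are required, but only 3 are allowed.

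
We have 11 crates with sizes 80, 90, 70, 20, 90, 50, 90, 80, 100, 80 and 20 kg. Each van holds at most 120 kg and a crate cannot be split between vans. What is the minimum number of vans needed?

8

Total = 100 + 90 + 90 + 90 + 80 + 80 + 80 + 70 + 50 + 20 + 20 = 770 kg.
Lower bound: ⌈770/120⌉ = 7 vans.
Also, 8 crates each exceed 60 kg, and no two of those can share a van, so at least 8 vans are needed.
A packing using 8 vans:
  van 1: 100 + 20 = 120
  van 2: 90 + 20 = 110
  van 3: 90 = 90
  van 4: 90 = 90
  van 5: 80 = 80
  van 6: 80 = 80
  van 7: 80 = 80
  van 8: 70 + 50 = 120
This matches the lower bound, so 8 is optimal.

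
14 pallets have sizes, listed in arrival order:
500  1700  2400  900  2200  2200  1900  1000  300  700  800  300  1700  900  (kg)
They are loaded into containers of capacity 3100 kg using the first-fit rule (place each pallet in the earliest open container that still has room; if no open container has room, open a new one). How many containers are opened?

  500 → container 1 (new)  [load 500/3100]
  1700 → container 1  [load 2200/3100]
  2400 → container 2 (new)  [load 2400/3100]
  900 → container 1  [load 3100/3100]
  2200 → container 3 (new)  [load 2200/3100]
  2200 → container 4 (new)  [load 2200/3100]
  1900 → container 5 (new)  [load 1900/3100]
  1000 → container 5  [load 2900/3100]
  300 → container 2  [load 2700/3100]
  700 → container 3  [load 2900/3100]
  800 → container 4  [load 3000/3100]
  300 → container 2  [load 3000/3100]
  1700 → container 6 (new)  [load 1700/3100]
  900 → container 6  [load 2600/3100]
6 containers opened.

6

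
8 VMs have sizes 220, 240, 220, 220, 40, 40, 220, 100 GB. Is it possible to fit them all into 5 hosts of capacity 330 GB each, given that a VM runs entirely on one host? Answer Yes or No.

A valid assignment using 5 hosts:
  host 1: 240 + 40 + 40 = 320
  host 2: 220 + 100 = 320
  host 3: 220 = 220
  host 4: 220 = 220
  host 5: 220 = 220
Every load is within 330 GB, so 5 hosts suffice.

Yes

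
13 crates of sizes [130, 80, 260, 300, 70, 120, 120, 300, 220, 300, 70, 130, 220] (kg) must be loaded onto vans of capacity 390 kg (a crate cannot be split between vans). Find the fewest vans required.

Total = 300 + 300 + 300 + 260 + 220 + 220 + 130 + 130 + 120 + 120 + 80 + 70 + 70 = 2320 kg.
Lower bound: ⌈2320/390⌉ = 6 vans.
A packing using 7 vans:
  van 1: 300 + 80 = 380
  van 2: 300 + 70 = 370
  van 3: 300 + 70 = 370
  van 4: 260 + 130 = 390
  van 5: 220 + 130 = 350
  van 6: 220 + 120 = 340
  van 7: 120 = 120
No arrangement into 6 vans stays within capacity, so 7 is optimal.

7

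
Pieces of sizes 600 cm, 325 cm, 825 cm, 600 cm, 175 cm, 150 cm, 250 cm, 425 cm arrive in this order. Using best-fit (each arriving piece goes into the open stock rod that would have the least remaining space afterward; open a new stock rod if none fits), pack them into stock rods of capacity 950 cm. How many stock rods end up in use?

4

  600 → stock rod 1 (new)  [load 600/950]
  325 → stock rod 1  [load 925/950]
  825 → stock rod 2 (new)  [load 825/950]
  600 → stock rod 3 (new)  [load 600/950]
  175 → stock rod 3  [load 775/950]
  150 → stock rod 3  [load 925/950]
  250 → stock rod 4 (new)  [load 250/950]
  425 → stock rod 4  [load 675/950]
4 stock rods opened.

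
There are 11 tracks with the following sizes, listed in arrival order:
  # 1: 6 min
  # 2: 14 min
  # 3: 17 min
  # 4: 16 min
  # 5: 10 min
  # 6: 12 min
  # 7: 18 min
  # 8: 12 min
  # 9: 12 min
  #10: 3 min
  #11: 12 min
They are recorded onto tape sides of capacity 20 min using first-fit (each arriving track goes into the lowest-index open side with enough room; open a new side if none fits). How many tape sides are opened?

  6 → side 1 (new)  [load 6/20]
  14 → side 1  [load 20/20]
  17 → side 2 (new)  [load 17/20]
  16 → side 3 (new)  [load 16/20]
  10 → side 4 (new)  [load 10/20]
  12 → side 5 (new)  [load 12/20]
  18 → side 6 (new)  [load 18/20]
  12 → side 7 (new)  [load 12/20]
  12 → side 8 (new)  [load 12/20]
  3 → side 2  [load 20/20]
  12 → side 9 (new)  [load 12/20]
9 tape sides opened.

9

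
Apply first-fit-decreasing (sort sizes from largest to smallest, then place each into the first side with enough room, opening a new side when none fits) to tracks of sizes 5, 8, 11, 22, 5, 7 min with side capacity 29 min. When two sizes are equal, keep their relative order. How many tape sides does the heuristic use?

2

Sorted descending: 22, 11, 8, 7, 5, 5.
  22 → side 1 (new)  [load 22/29]
  11 → side 2 (new)  [load 11/29]
  8 → side 2  [load 19/29]
  7 → side 1  [load 29/29]
  5 → side 2  [load 24/29]
  5 → side 2  [load 29/29]
2 tape sides opened.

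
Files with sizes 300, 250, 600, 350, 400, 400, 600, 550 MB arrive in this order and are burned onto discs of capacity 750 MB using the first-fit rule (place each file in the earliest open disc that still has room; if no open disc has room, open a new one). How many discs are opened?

6

  300 → disc 1 (new)  [load 300/750]
  250 → disc 1  [load 550/750]
  600 → disc 2 (new)  [load 600/750]
  350 → disc 3 (new)  [load 350/750]
  400 → disc 3  [load 750/750]
  400 → disc 4 (new)  [load 400/750]
  600 → disc 5 (new)  [load 600/750]
  550 → disc 6 (new)  [load 550/750]
6 discs opened.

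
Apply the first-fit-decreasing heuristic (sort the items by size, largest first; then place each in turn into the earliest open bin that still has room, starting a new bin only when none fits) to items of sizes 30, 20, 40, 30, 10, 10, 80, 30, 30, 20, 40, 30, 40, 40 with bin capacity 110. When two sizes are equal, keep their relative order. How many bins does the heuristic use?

5

Sorted descending: 80, 40, 40, 40, 40, 30, 30, 30, 30, 30, 20, 20, 10, 10.
  80 → bin 1 (new)  [load 80/110]
  40 → bin 2 (new)  [load 40/110]
  40 → bin 2  [load 80/110]
  40 → bin 3 (new)  [load 40/110]
  40 → bin 3  [load 80/110]
  30 → bin 1  [load 110/110]
  30 → bin 2  [load 110/110]
  30 → bin 3  [load 110/110]
  30 → bin 4 (new)  [load 30/110]
  30 → bin 4  [load 60/110]
  20 → bin 4  [load 80/110]
  20 → bin 4  [load 100/110]
  10 → bin 4  [load 110/110]
  10 → bin 5 (new)  [load 10/110]
5 bins opened.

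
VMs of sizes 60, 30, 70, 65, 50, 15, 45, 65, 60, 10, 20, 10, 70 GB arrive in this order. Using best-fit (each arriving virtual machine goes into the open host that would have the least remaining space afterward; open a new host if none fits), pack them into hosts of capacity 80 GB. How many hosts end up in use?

8

  60 → host 1 (new)  [load 60/80]
  30 → host 2 (new)  [load 30/80]
  70 → host 3 (new)  [load 70/80]
  65 → host 4 (new)  [load 65/80]
  50 → host 2  [load 80/80]
  15 → host 4  [load 80/80]
  45 → host 5 (new)  [load 45/80]
  65 → host 6 (new)  [load 65/80]
  60 → host 7 (new)  [load 60/80]
  10 → host 3  [load 80/80]
  20 → host 1  [load 80/80]
  10 → host 6  [load 75/80]
  70 → host 8 (new)  [load 70/80]
8 hosts opened.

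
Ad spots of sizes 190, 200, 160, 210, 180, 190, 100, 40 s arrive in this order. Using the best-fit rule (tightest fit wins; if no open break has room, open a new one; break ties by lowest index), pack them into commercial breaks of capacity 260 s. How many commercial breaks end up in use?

6

  190 → break 1 (new)  [load 190/260]
  200 → break 2 (new)  [load 200/260]
  160 → break 3 (new)  [load 160/260]
  210 → break 4 (new)  [load 210/260]
  180 → break 5 (new)  [load 180/260]
  190 → break 6 (new)  [load 190/260]
  100 → break 3  [load 260/260]
  40 → break 4  [load 250/260]
6 commercial breaks opened.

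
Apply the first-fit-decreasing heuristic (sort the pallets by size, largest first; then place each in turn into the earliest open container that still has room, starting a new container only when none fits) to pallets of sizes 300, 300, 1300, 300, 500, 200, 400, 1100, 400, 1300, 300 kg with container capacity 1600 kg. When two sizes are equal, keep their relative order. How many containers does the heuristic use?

4

Sorted descending: 1300, 1300, 1100, 500, 400, 400, 300, 300, 300, 300, 200.
  1300 → container 1 (new)  [load 1300/1600]
  1300 → container 2 (new)  [load 1300/1600]
  1100 → container 3 (new)  [load 1100/1600]
  500 → container 3  [load 1600/1600]
  400 → container 4 (new)  [load 400/1600]
  400 → container 4  [load 800/1600]
  300 → container 1  [load 1600/1600]
  300 → container 2  [load 1600/1600]
  300 → container 4  [load 1100/1600]
  300 → container 4  [load 1400/1600]
  200 → container 4  [load 1600/1600]
4 containers opened.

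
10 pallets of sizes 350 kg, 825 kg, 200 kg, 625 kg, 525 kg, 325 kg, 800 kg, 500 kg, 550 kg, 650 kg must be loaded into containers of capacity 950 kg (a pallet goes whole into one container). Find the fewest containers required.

Total = 825 + 800 + 650 + 625 + 550 + 525 + 500 + 350 + 325 + 200 = 5350 kg.
Lower bound: ⌈5350/950⌉ = 6 containers.
Also, 7 pallets each exceed 475 kg, and no two of those can share a container, so at least 7 containers are needed.
A packing using 7 containers:
  container 1: 825 = 825
  container 2: 800 = 800
  container 3: 650 + 200 = 850
  container 4: 625 + 325 = 950
  container 5: 550 + 350 = 900
  container 6: 525 = 525
  container 7: 500 = 500
This matches the lower bound, so 7 is optimal.

7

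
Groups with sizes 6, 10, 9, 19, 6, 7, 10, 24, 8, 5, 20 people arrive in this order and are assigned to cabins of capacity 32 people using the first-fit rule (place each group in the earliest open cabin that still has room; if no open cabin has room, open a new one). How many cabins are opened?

5

  6 → cabin 1 (new)  [load 6/32]
  10 → cabin 1  [load 16/32]
  9 → cabin 1  [load 25/32]
  19 → cabin 2 (new)  [load 19/32]
  6 → cabin 1  [load 31/32]
  7 → cabin 2  [load 26/32]
  10 → cabin 3 (new)  [load 10/32]
  24 → cabin 4 (new)  [load 24/32]
  8 → cabin 3  [load 18/32]
  5 → cabin 2  [load 31/32]
  20 → cabin 5 (new)  [load 20/32]
5 cabins opened.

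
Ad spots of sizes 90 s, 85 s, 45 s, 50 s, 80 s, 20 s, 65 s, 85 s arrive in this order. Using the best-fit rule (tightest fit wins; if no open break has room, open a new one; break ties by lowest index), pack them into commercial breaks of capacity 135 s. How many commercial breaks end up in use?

5

  90 → break 1 (new)  [load 90/135]
  85 → break 2 (new)  [load 85/135]
  45 → break 1  [load 135/135]
  50 → break 2  [load 135/135]
  80 → break 3 (new)  [load 80/135]
  20 → break 3  [load 100/135]
  65 → break 4 (new)  [load 65/135]
  85 → break 5 (new)  [load 85/135]
5 commercial breaks opened.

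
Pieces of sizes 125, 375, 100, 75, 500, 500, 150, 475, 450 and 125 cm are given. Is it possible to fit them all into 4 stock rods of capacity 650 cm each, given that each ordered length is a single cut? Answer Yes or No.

No

Total = 2875 cm; ⌈2875/650⌉ = 5.
At least 5 stock rods are required, but only 4 are allowed.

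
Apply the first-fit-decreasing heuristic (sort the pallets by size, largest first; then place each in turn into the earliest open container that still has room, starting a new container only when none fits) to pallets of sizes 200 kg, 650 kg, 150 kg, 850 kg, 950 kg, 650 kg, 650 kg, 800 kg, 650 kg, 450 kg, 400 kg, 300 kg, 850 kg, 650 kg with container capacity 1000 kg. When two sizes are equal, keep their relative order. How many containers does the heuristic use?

Sorted descending: 950, 850, 850, 800, 650, 650, 650, 650, 650, 450, 400, 300, 200, 150.
  950 → container 1 (new)  [load 950/1000]
  850 → container 2 (new)  [load 850/1000]
  850 → container 3 (new)  [load 850/1000]
  800 → container 4 (new)  [load 800/1000]
  650 → container 5 (new)  [load 650/1000]
  650 → container 6 (new)  [load 650/1000]
  650 → container 7 (new)  [load 650/1000]
  650 → container 8 (new)  [load 650/1000]
  650 → container 9 (new)  [load 650/1000]
  450 → container 10 (new)  [load 450/1000]
  400 → container 10  [load 850/1000]
  300 → container 5  [load 950/1000]
  200 → container 4  [load 1000/1000]
  150 → container 2  [load 1000/1000]
10 containers opened.

10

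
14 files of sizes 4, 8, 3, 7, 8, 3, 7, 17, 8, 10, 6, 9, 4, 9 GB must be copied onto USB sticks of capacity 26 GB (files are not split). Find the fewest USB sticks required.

4

Total = 17 + 10 + 9 + 9 + 8 + 8 + 8 + 7 + 7 + 6 + 4 + 4 + 3 + 3 = 103 GB.
Lower bound: ⌈103/26⌉ = 4 USB sticks.
A packing using 4 USB sticks:
  USB stick 1: 17 + 9 = 26
  USB stick 2: 10 + 9 + 7 = 26
  USB stick 3: 8 + 8 + 7 + 3 = 26
  USB stick 4: 8 + 6 + 4 + 4 + 3 = 25
This matches the lower bound, so 4 is optimal.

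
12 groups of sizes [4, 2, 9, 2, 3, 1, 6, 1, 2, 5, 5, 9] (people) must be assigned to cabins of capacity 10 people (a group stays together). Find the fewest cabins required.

Total = 9 + 9 + 6 + 5 + 5 + 4 + 3 + 2 + 2 + 2 + 1 + 1 = 49 people.
Lower bound: ⌈49/10⌉ = 5 cabins.
A packing using 5 cabins:
  cabin 1: 9 + 1 = 10
  cabin 2: 9 + 1 = 10
  cabin 3: 6 + 4 = 10
  cabin 4: 5 + 5 = 10
  cabin 5: 3 + 2 + 2 + 2 = 9
This matches the lower bound, so 5 is optimal.

5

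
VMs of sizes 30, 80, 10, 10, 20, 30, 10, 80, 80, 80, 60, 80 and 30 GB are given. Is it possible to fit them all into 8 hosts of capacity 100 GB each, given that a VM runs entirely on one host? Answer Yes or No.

Yes

A valid assignment using 7 hosts:
  host 1: 80 + 20 = 100
  host 2: 80 + 10 + 10 = 100
  host 3: 80 + 10 = 90
  host 4: 80 = 80
  host 5: 80 = 80
  host 6: 60 + 30 = 90
  host 7: 30 + 30 = 60
That uses only 7 ≤ 8, so 8 hosts are enough.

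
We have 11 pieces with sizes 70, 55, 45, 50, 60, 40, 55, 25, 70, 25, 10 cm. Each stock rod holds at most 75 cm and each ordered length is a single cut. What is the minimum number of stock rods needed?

Total = 70 + 70 + 60 + 55 + 55 + 50 + 45 + 40 + 25 + 25 + 10 = 505 cm.
Lower bound: ⌈505/75⌉ = 7 stock rods.
Also, 8 pieces each exceed 75/2 cm, and no two of those can share a stock rod, so at least 8 stock rods are needed.
A packing using 8 stock rods:
  stock rod 1: 70 = 70
  stock rod 2: 70 = 70
  stock rod 3: 60 + 10 = 70
  stock rod 4: 55 = 55
  stock rod 5: 55 = 55
  stock rod 6: 50 + 25 = 75
  stock rod 7: 45 + 25 = 70
  stock rod 8: 40 = 40
This matches the lower bound, so 8 is optimal.

8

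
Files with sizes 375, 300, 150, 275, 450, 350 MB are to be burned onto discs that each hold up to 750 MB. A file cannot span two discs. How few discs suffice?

3

Total = 450 + 375 + 350 + 300 + 275 + 150 = 1900 MB.
Lower bound: ⌈1900/750⌉ = 3 discs.
A packing using 3 discs:
  disc 1: 450 + 300 = 750
  disc 2: 375 + 350 = 725
  disc 3: 275 + 150 = 425
This matches the lower bound, so 3 is optimal.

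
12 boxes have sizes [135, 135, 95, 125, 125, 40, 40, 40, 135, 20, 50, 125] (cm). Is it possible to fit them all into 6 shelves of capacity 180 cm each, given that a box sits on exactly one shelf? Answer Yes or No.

No

Total = 1065 cm; ⌈1065/180⌉ = 6.
7 boxes each exceed half the capacity and cannot share a shelf, forcing at least 7 shelves.
At least 7 shelves are required, but only 6 are allowed.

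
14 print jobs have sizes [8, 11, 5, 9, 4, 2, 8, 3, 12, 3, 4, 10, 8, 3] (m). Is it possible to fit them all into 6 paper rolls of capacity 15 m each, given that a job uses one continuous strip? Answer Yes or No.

Total = 90 m; ⌈90/15⌉ = 6.
7 print jobs each exceed half the capacity and cannot share a roll, forcing at least 7 paper rolls.
At least 7 paper rolls are required, but only 6 are allowed.

No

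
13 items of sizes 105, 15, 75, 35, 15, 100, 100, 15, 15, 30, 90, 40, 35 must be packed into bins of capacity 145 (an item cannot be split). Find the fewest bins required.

5

Total = 105 + 100 + 100 + 90 + 75 + 40 + 35 + 35 + 30 + 15 + 15 + 15 + 15 = 670.
Lower bound: ⌈670/145⌉ = 5 bins.
A packing using 5 bins:
  bin 1: 105 + 40 = 145
  bin 2: 100 + 35 = 135
  bin 3: 100 + 35 = 135
  bin 4: 90 + 30 + 15 = 135
  bin 5: 75 + 15 + 15 + 15 = 120
This matches the lower bound, so 5 is optimal.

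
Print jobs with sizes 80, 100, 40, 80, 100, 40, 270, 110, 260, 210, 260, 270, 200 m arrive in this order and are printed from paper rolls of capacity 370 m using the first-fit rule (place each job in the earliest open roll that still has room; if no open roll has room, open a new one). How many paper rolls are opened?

7

  80 → roll 1 (new)  [load 80/370]
  100 → roll 1  [load 180/370]
  40 → roll 1  [load 220/370]
  80 → roll 1  [load 300/370]
  100 → roll 2 (new)  [load 100/370]
  40 → roll 1  [load 340/370]
  270 → roll 2  [load 370/370]
  110 → roll 3 (new)  [load 110/370]
  260 → roll 3  [load 370/370]
  210 → roll 4 (new)  [load 210/370]
  260 → roll 5 (new)  [load 260/370]
  270 → roll 6 (new)  [load 270/370]
  200 → roll 7 (new)  [load 200/370]
7 paper rolls opened.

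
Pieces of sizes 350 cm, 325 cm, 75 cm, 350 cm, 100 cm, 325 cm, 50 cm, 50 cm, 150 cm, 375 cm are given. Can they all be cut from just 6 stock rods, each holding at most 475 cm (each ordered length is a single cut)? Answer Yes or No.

A valid assignment using 5 stock rods:
  stock rod 1: 375 + 100 = 475
  stock rod 2: 350 + 75 + 50 = 475
  stock rod 3: 350 + 50 = 400
  stock rod 4: 325 + 150 = 475
  stock rod 5: 325 = 325
That uses only 5 ≤ 6, so 6 stock rods are enough.

Yes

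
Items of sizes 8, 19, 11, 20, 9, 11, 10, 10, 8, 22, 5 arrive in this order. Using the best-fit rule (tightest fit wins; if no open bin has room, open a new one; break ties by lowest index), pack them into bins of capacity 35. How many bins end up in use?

  8 → bin 1 (new)  [load 8/35]
  19 → bin 1  [load 27/35]
  11 → bin 2 (new)  [load 11/35]
  20 → bin 2  [load 31/35]
  9 → bin 3 (new)  [load 9/35]
  11 → bin 3  [load 20/35]
  10 → bin 3  [load 30/35]
  10 → bin 4 (new)  [load 10/35]
  8 → bin 1  [load 35/35]
  22 → bin 4  [load 32/35]
  5 → bin 3  [load 35/35]
4 bins opened.

4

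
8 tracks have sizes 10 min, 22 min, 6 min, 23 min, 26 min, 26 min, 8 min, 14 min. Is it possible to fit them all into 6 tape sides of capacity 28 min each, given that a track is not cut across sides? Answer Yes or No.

Yes

A valid assignment using 6 tape sides:
  side 1: 26 = 26
  side 2: 26 = 26
  side 3: 23 = 23
  side 4: 22 + 6 = 28
  side 5: 14 + 10 = 24
  side 6: 8 = 8
Every load is within 28 min, so 6 tape sides suffice.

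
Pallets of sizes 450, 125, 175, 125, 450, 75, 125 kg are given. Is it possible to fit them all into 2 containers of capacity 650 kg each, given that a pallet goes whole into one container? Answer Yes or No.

No

Total = 1525 kg; ⌈1525/650⌉ = 3.
At least 3 containers are required, but only 2 are allowed.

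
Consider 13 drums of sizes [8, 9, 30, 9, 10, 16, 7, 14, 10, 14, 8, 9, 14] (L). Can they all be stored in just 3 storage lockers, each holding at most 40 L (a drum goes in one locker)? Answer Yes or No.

Total = 158 L; ⌈158/40⌉ = 4.
At least 4 storage lockers are required, but only 3 are allowed.

No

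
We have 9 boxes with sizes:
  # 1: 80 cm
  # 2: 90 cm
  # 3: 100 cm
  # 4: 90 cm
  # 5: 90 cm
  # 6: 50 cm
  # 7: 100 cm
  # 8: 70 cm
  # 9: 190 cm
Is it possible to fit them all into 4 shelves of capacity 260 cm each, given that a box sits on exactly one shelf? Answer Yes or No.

A valid assignment using 4 shelves:
  shelf 1: 190 + 70 = 260
  shelf 2: 100 + 100 + 50 = 250
  shelf 3: 90 + 90 + 80 = 260
  shelf 4: 90 = 90
Every load is within 260 cm, so 4 shelves suffice.

Yes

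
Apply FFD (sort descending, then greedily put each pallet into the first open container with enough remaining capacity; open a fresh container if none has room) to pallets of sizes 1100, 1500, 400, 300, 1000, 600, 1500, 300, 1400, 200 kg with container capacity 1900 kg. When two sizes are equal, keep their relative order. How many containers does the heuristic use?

Sorted descending: 1500, 1500, 1400, 1100, 1000, 600, 400, 300, 300, 200.
  1500 → container 1 (new)  [load 1500/1900]
  1500 → container 2 (new)  [load 1500/1900]
  1400 → container 3 (new)  [load 1400/1900]
  1100 → container 4 (new)  [load 1100/1900]
  1000 → container 5 (new)  [load 1000/1900]
  600 → container 4  [load 1700/1900]
  400 → container 1  [load 1900/1900]
  300 → container 2  [load 1800/1900]
  300 → container 3  [load 1700/1900]
  200 → container 3  [load 1900/1900]
5 containers opened.

5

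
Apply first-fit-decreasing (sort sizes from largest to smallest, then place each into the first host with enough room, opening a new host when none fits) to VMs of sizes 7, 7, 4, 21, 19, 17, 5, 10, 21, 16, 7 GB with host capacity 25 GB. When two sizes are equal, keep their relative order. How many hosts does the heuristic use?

6

Sorted descending: 21, 21, 19, 17, 16, 10, 7, 7, 7, 5, 4.
  21 → host 1 (new)  [load 21/25]
  21 → host 2 (new)  [load 21/25]
  19 → host 3 (new)  [load 19/25]
  17 → host 4 (new)  [load 17/25]
  16 → host 5 (new)  [load 16/25]
  10 → host 6 (new)  [load 10/25]
  7 → host 4  [load 24/25]
  7 → host 5  [load 23/25]
  7 → host 6  [load 17/25]
  5 → host 3  [load 24/25]
  4 → host 1  [load 25/25]
6 hosts opened.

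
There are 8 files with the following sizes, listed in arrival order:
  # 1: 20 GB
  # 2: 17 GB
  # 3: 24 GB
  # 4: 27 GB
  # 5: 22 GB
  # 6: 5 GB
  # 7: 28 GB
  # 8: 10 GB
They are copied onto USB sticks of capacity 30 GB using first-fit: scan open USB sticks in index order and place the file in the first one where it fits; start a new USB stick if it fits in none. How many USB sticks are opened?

6

  20 → USB stick 1 (new)  [load 20/30]
  17 → USB stick 2 (new)  [load 17/30]
  24 → USB stick 3 (new)  [load 24/30]
  27 → USB stick 4 (new)  [load 27/30]
  22 → USB stick 5 (new)  [load 22/30]
  5 → USB stick 1  [load 25/30]
  28 → USB stick 6 (new)  [load 28/30]
  10 → USB stick 2  [load 27/30]
6 USB sticks opened.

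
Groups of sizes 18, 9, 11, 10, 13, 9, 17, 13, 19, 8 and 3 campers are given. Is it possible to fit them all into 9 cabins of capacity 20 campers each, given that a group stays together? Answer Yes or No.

Yes

A valid assignment using 8 cabins:
  cabin 1: 19 = 19
  cabin 2: 18 = 18
  cabin 3: 17 + 3 = 20
  cabin 4: 13 = 13
  cabin 5: 13 = 13
  cabin 6: 11 + 9 = 20
  cabin 7: 10 + 9 = 19
  cabin 8: 8 = 8
That uses only 8 ≤ 9, so 9 cabins are enough.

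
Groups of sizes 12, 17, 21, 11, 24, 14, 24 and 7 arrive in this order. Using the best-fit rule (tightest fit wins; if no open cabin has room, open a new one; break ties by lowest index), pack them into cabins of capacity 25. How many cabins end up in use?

6

  12 → cabin 1 (new)  [load 12/25]
  17 → cabin 2 (new)  [load 17/25]
  21 → cabin 3 (new)  [load 21/25]
  11 → cabin 1  [load 23/25]
  24 → cabin 4 (new)  [load 24/25]
  14 → cabin 5 (new)  [load 14/25]
  24 → cabin 6 (new)  [load 24/25]
  7 → cabin 2  [load 24/25]
6 cabins opened.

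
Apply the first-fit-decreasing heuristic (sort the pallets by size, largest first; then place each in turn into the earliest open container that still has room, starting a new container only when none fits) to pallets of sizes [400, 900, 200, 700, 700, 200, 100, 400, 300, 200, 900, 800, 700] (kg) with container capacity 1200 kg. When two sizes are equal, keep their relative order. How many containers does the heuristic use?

Sorted descending: 900, 900, 800, 700, 700, 700, 400, 400, 300, 200, 200, 200, 100.
  900 → container 1 (new)  [load 900/1200]
  900 → container 2 (new)  [load 900/1200]
  800 → container 3 (new)  [load 800/1200]
  700 → container 4 (new)  [load 700/1200]
  700 → container 5 (new)  [load 700/1200]
  700 → container 6 (new)  [load 700/1200]
  400 → container 3  [load 1200/1200]
  400 → container 4  [load 1100/1200]
  300 → container 1  [load 1200/1200]
  200 → container 2  [load 1100/1200]
  200 → container 5  [load 900/1200]
  200 → container 5  [load 1100/1200]
  100 → container 2  [load 1200/1200]
6 containers opened.

6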